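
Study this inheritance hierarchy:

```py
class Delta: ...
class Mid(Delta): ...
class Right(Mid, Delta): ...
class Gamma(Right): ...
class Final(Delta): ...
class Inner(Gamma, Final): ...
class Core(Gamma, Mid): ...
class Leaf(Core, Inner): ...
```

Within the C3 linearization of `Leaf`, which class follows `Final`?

Delta

L[Leaf] = Leaf + merge(L[Core], L[Inner], [Core Inner])
  take Core:  [Core Gamma Right Mid Delta object] + [Inner Gamma Right Mid Final Delta object] + [Core Inner]
  take Inner:  [Gamma Right Mid Delta object] + [Inner Gamma Right Mid Final Delta object] + [Inner]
  take Gamma:  [Gamma Right Mid Delta object] + [Gamma Right Mid Final Delta object]
  take Right:  [Right Mid Delta object] + [Right Mid Final Delta object]
  take Mid:  [Mid Delta object] + [Mid Final Delta object]
  take Final:  [Delta object] + [Final Delta object]
  take Delta:  [Delta object] + [Delta object]
  take object:  [object] + [object]
MRO: Leaf Core Inner Gamma Right Mid Final Delta object
Final is at position 6; next is Delta.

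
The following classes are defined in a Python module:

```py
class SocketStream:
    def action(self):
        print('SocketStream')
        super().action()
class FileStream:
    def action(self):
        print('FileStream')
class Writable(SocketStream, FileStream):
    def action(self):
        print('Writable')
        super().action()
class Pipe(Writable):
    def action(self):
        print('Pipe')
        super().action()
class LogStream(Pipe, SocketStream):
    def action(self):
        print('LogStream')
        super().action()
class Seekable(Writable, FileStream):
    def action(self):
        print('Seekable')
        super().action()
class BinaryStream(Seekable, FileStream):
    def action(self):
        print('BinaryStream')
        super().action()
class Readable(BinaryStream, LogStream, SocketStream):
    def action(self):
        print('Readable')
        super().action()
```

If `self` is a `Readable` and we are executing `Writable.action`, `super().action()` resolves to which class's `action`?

SocketStream

L[Readable] = Readable + merge(L[BinaryStream], L[LogStream], L[SocketStream], [BinaryStream LogStream SocketStream])
  take BinaryStream:  [BinaryStream Seekable Writable SocketStream FileStream object] + [LogStream Pipe Writable SocketStream FileStream object] + [SocketStream object] + [BinaryStream LogStream SocketStream]
  take Seekable:  [Seekable Writable SocketStream FileStream object] + [LogStream Pipe Writable SocketStream FileStream object] + [SocketStream object] + [LogStream SocketStream]
  take LogStream:  [Writable SocketStream FileStream object] + [LogStream Pipe Writable SocketStream FileStream object] + [SocketStream object] + [LogStream SocketStream]
  take Pipe:  [Writable SocketStream FileStream object] + [Pipe Writable SocketStream FileStream object] + [SocketStream object] + [SocketStream]
  take Writable:  [Writable SocketStream FileStream object] + [Writable SocketStream FileStream object] + [SocketStream object] + [SocketStream]
  take SocketStream:  [SocketStream FileStream object] + [SocketStream FileStream object] + [SocketStream object] + [SocketStream]
  take FileStream:  [FileStream object] + [FileStream object] + [object]
  take object:  [object] + [object] + [object]
MRO: Readable BinaryStream Seekable LogStream Pipe Writable SocketStream FileStream object
super() in Writable.action on a Readable instance goes to the class after Writable in Readable's MRO: SocketStream.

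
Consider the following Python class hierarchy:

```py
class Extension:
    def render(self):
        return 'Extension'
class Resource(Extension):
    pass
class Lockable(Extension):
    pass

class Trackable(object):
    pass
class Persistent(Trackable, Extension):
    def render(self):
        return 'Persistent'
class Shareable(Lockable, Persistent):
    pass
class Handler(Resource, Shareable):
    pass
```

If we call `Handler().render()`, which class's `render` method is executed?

Persistent

L[Handler] = Handler + merge(L[Resource], L[Shareable], [Resource Shareable])
  take Resource:  [Resource Extension object] + [Shareable Lockable Persistent Trackable Extension object] + [Resource Shareable]
  take Shareable:  [Extension object] + [Shareable Lockable Persistent Trackable Extension object] + [Shareable]
  take Lockable:  [Extension object] + [Lockable Persistent Trackable Extension object]
  take Persistent:  [Extension object] + [Persistent Trackable Extension object]
  take Trackable:  [Extension object] + [Trackable Extension object]
  take Extension:  [Extension object] + [Extension object]
  take object:  [object] + [object]
MRO: Handler Resource Shareable Lockable Persistent Trackable Extension object
render is defined in: Extension, Persistent. First along the MRO is Persistent.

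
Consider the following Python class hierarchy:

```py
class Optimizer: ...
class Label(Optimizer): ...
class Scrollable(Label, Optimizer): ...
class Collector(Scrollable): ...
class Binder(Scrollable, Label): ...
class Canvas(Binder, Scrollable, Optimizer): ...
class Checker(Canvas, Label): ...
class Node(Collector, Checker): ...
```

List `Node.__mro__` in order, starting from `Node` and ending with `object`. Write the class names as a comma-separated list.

L[Node] = Node + merge(L[Collector], L[Checker], [Collector Checker])
  take Collector:  [Collector Scrollable Label Optimizer object] + [Checker Canvas Binder Scrollable Label Optimizer object] + [Collector Checker]
  take Checker:  [Scrollable Label Optimizer object] + [Checker Canvas Binder Scrollable Label Optimizer object] + [Checker]
  take Canvas:  [Scrollable Label Optimizer object] + [Canvas Binder Scrollable Label Optimizer object]
  take Binder:  [Scrollable Label Optimizer object] + [Binder Scrollable Label Optimizer object]
  take Scrollable:  [Scrollable Label Optimizer object] + [Scrollable Label Optimizer object]
  take Label:  [Label Optimizer object] + [Label Optimizer object]
  take Optimizer:  [Optimizer object] + [Optimizer object]
  take object:  [object] + [object]

Node, Collector, Checker, Canvas, Binder, Scrollable, Label, Optimizer, object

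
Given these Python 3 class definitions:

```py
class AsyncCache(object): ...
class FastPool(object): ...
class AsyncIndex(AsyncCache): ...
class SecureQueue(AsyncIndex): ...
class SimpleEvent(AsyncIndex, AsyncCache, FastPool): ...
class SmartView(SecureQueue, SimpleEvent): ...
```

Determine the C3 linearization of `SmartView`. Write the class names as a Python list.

[SmartView, SecureQueue, SimpleEvent, AsyncIndex, AsyncCache, FastPool, object]

L[SmartView] = SmartView + merge(L[SecureQueue], L[SimpleEvent], [SecureQueue SimpleEvent])
  take SecureQueue:  [SecureQueue AsyncIndex AsyncCache object] + [SimpleEvent AsyncIndex AsyncCache FastPool object] + [SecureQueue SimpleEvent]
  take SimpleEvent:  [AsyncIndex AsyncCache object] + [SimpleEvent AsyncIndex AsyncCache FastPool object] + [SimpleEvent]
  take AsyncIndex:  [AsyncIndex AsyncCache object] + [AsyncIndex AsyncCache FastPool object]
  take AsyncCache:  [AsyncCache object] + [AsyncCache FastPool object]
  take FastPool:  [object] + [FastPool object]
  take object:  [object] + [object]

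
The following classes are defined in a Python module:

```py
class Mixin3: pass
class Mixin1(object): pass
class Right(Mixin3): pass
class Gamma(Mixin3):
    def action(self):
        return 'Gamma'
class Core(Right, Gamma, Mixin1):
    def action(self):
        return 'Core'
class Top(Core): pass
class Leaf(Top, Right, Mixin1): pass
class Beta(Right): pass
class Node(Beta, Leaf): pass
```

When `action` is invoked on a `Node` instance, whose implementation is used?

Core

L[Node] = Node + merge(L[Beta], L[Leaf], [Beta Leaf])
  take Beta:  [Beta Right Mixin3 object] + [Leaf Top Core Right Gamma Mixin3 Mixin1 object] + [Beta Leaf]
  take Leaf:  [Right Mixin3 object] + [Leaf Top Core Right Gamma Mixin3 Mixin1 object] + [Leaf]
  take Top:  [Right Mixin3 object] + [Top Core Right Gamma Mixin3 Mixin1 object]
  take Core:  [Right Mixin3 object] + [Core Right Gamma Mixin3 Mixin1 object]
  take Right:  [Right Mixin3 object] + [Right Gamma Mixin3 Mixin1 object]
  take Gamma:  [Mixin3 object] + [Gamma Mixin3 Mixin1 object]
  take Mixin3:  [Mixin3 object] + [Mixin3 Mixin1 object]
  take Mixin1:  [object] + [Mixin1 object]
  take object:  [object] + [object]
MRO: Node Beta Leaf Top Core Right Gamma Mixin3 Mixin1 object
action is defined in: Core, Gamma. First along the MRO is Core.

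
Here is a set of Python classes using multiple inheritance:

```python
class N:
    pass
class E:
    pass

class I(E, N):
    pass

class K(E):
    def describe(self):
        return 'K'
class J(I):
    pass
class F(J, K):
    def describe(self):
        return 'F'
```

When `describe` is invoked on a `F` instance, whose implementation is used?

F

L[F] = F + merge(L[J], L[K], [J K])
  take J:  [J I E N object] + [K E object] + [J K]
  take I:  [I E N object] + [K E object] + [K]
  take K:  [E N object] + [K E object] + [K]
  take E:  [E N object] + [E object]
  take N:  [N object] + [object]
  take object:  [object] + [object]
MRO: F J I K E N object
describe is defined in: F, K. First along the MRO is F.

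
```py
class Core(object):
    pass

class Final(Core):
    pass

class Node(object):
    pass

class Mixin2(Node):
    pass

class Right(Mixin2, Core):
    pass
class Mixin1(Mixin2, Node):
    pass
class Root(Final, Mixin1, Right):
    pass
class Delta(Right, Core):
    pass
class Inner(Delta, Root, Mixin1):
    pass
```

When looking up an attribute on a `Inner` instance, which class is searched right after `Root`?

L[Inner] = Inner + merge(L[Delta], L[Root], L[Mixin1], [Delta Root Mixin1])
  take Delta:  [Delta Right Mixin2 Node Core object] + [Root Final Mixin1 Right Mixin2 Node Core object] + [Mixin1 Mixin2 Node object] + [Delta Root Mixin1]
  take Root:  [Right Mixin2 Node Core object] + [Root Final Mixin1 Right Mixin2 Node Core object] + [Mixin1 Mixin2 Node object] + [Root Mixin1]
  take Final:  [Right Mixin2 Node Core object] + [Final Mixin1 Right Mixin2 Node Core object] + [Mixin1 Mixin2 Node object] + [Mixin1]
  take Mixin1:  [Right Mixin2 Node Core object] + [Mixin1 Right Mixin2 Node Core object] + [Mixin1 Mixin2 Node object] + [Mixin1]
  take Right:  [Right Mixin2 Node Core object] + [Right Mixin2 Node Core object] + [Mixin2 Node object]
  take Mixin2:  [Mixin2 Node Core object] + [Mixin2 Node Core object] + [Mixin2 Node object]
  take Node:  [Node Core object] + [Node Core object] + [Node object]
  take Core:  [Core object] + [Core object] + [object]
  take object:  [object] + [object] + [object]
MRO: Inner Delta Root Final Mixin1 Right Mixin2 Node Core object
Root is at position 2; next is Final.

Final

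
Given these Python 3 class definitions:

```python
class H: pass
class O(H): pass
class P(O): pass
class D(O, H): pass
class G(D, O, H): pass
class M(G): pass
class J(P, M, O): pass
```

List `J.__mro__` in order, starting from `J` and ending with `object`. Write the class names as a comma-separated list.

L[J] = J + merge(L[P], L[M], L[O], [P M O])
  take P:  [P O H object] + [M G D O H object] + [O H object] + [P M O]
  take M:  [O H object] + [M G D O H object] + [O H object] + [M O]
  take G:  [O H object] + [G D O H object] + [O H object] + [O]
  take D:  [O H object] + [D O H object] + [O H object] + [O]
  take O:  [O H object] + [O H object] + [O H object] + [O]
  take H:  [H object] + [H object] + [H object]
  take object:  [object] + [object] + [object]

J, P, M, G, D, O, H, object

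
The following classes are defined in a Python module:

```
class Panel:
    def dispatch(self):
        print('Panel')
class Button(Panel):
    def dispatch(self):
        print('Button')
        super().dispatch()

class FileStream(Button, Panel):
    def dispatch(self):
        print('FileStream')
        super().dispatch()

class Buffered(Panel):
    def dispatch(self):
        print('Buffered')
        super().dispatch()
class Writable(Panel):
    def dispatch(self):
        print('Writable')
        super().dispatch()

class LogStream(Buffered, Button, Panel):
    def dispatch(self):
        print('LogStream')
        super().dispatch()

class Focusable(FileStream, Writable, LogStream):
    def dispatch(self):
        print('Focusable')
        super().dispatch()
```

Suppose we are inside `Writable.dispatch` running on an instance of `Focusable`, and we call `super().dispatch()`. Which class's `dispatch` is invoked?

LogStream

L[Focusable] = Focusable + merge(L[FileStream], L[Writable], L[LogStream], [FileStream Writable LogStream])
  take FileStream:  [FileStream Button Panel object] + [Writable Panel object] + [LogStream Buffered Button Panel object] + [FileStream Writable LogStream]
  take Writable:  [Button Panel object] + [Writable Panel object] + [LogStream Buffered Button Panel object] + [Writable LogStream]
  take LogStream:  [Button Panel object] + [Panel object] + [LogStream Buffered Button Panel object] + [LogStream]
  take Buffered:  [Button Panel object] + [Panel object] + [Buffered Button Panel object]
  take Button:  [Button Panel object] + [Panel object] + [Button Panel object]
  take Panel:  [Panel object] + [Panel object] + [Panel object]
  take object:  [object] + [object] + [object]
MRO: Focusable FileStream Writable LogStream Buffered Button Panel object
super() in Writable.dispatch on a Focusable instance goes to the class after Writable in Focusable's MRO: LogStream.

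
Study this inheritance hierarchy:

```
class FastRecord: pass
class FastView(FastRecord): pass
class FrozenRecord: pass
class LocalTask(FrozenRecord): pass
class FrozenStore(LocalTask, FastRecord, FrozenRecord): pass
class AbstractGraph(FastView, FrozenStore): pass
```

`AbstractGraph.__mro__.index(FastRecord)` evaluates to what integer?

4

L[AbstractGraph] = AbstractGraph + merge(L[FastView], L[FrozenStore], [FastView FrozenStore])
  take FastView:  [FastView FastRecord object] + [FrozenStore LocalTask FastRecord FrozenRecord object] + [FastView FrozenStore]
  take FrozenStore:  [FastRecord object] + [FrozenStore LocalTask FastRecord FrozenRecord object] + [FrozenStore]
  take LocalTask:  [FastRecord object] + [LocalTask FastRecord FrozenRecord object]
  take FastRecord:  [FastRecord object] + [FastRecord FrozenRecord object]
  take FrozenRecord:  [object] + [FrozenRecord object]
  take object:  [object] + [object]
MRO: AbstractGraph FastView FrozenStore LocalTask FastRecord FrozenRecord object
FastRecord sits at index 4.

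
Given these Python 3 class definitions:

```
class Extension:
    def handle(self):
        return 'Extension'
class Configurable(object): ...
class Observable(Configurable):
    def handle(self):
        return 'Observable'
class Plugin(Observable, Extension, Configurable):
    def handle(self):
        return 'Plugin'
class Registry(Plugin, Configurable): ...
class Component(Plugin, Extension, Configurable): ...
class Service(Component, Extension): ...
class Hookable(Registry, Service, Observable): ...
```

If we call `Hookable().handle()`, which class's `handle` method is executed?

L[Hookable] = Hookable + merge(L[Registry], L[Service], L[Observable], [Registry Service Observable])
  take Registry:  [Registry Plugin Observable Extension Configurable object] + [Service Component Plugin Observable Extension Configurable object] + [Observable Configurable object] + [Registry Service Observable]
  take Service:  [Plugin Observable Extension Configurable object] + [Service Component Plugin Observable Extension Configurable object] + [Observable Configurable object] + [Service Observable]
  take Component:  [Plugin Observable Extension Configurable object] + [Component Plugin Observable Extension Configurable object] + [Observable Configurable object] + [Observable]
  take Plugin:  [Plugin Observable Extension Configurable object] + [Plugin Observable Extension Configurable object] + [Observable Configurable object] + [Observable]
  take Observable:  [Observable Extension Configurable object] + [Observable Extension Configurable object] + [Observable Configurable object] + [Observable]
  take Extension:  [Extension Configurable object] + [Extension Configurable object] + [Configurable object]
  take Configurable:  [Configurable object] + [Configurable object] + [Configurable object]
  take object:  [object] + [object] + [object]
MRO: Hookable Registry Service Component Plugin Observable Extension Configurable object
handle is defined in: Extension, Observable, Plugin. First along the MRO is Plugin.

Plugin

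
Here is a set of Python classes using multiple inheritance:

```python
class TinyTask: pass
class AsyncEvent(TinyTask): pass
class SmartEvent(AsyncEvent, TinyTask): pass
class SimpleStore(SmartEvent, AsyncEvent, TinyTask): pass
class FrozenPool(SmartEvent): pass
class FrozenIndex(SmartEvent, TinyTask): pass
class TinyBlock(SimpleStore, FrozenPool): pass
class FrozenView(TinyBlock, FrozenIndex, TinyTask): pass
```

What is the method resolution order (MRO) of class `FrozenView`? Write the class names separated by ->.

FrozenView -> TinyBlock -> SimpleStore -> FrozenPool -> FrozenIndex -> SmartEvent -> AsyncEvent -> TinyTask -> object

L[FrozenView] = FrozenView + merge(L[TinyBlock], L[FrozenIndex], L[TinyTask], [TinyBlock FrozenIndex TinyTask])
  take TinyBlock:  [TinyBlock SimpleStore FrozenPool SmartEvent AsyncEvent TinyTask object] + [FrozenIndex SmartEvent AsyncEvent TinyTask object] + [TinyTask object] + [TinyBlock FrozenIndex TinyTask]
  take SimpleStore:  [SimpleStore FrozenPool SmartEvent AsyncEvent TinyTask object] + [FrozenIndex SmartEvent AsyncEvent TinyTask object] + [TinyTask object] + [FrozenIndex TinyTask]
  take FrozenPool:  [FrozenPool SmartEvent AsyncEvent TinyTask object] + [FrozenIndex SmartEvent AsyncEvent TinyTask object] + [TinyTask object] + [FrozenIndex TinyTask]
  take FrozenIndex:  [SmartEvent AsyncEvent TinyTask object] + [FrozenIndex SmartEvent AsyncEvent TinyTask object] + [TinyTask object] + [FrozenIndex TinyTask]
  take SmartEvent:  [SmartEvent AsyncEvent TinyTask object] + [SmartEvent AsyncEvent TinyTask object] + [TinyTask object] + [TinyTask]
  take AsyncEvent:  [AsyncEvent TinyTask object] + [AsyncEvent TinyTask object] + [TinyTask object] + [TinyTask]
  take TinyTask:  [TinyTask object] + [TinyTask object] + [TinyTask object] + [TinyTask]
  take object:  [object] + [object] + [object]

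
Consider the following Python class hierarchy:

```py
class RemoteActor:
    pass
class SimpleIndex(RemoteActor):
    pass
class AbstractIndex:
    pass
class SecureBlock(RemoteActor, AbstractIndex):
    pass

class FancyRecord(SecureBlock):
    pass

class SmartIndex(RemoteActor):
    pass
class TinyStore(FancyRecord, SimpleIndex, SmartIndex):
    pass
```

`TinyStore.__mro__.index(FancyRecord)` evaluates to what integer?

L[TinyStore] = TinyStore + merge(L[FancyRecord], L[SimpleIndex], L[SmartIndex], [FancyRecord SimpleIndex SmartIndex])
  take FancyRecord:  [FancyRecord SecureBlock RemoteActor AbstractIndex object] + [SimpleIndex RemoteActor object] + [SmartIndex RemoteActor object] + [FancyRecord SimpleIndex SmartIndex]
  take SecureBlock:  [SecureBlock RemoteActor AbstractIndex object] + [SimpleIndex RemoteActor object] + [SmartIndex RemoteActor object] + [SimpleIndex SmartIndex]
  take SimpleIndex:  [RemoteActor AbstractIndex object] + [SimpleIndex RemoteActor object] + [SmartIndex RemoteActor object] + [SimpleIndex SmartIndex]
  take SmartIndex:  [RemoteActor AbstractIndex object] + [RemoteActor object] + [SmartIndex RemoteActor object] + [SmartIndex]
  take RemoteActor:  [RemoteActor AbstractIndex object] + [RemoteActor object] + [RemoteActor object]
  take AbstractIndex:  [AbstractIndex object] + [object] + [object]
  take object:  [object] + [object] + [object]
MRO: TinyStore FancyRecord SecureBlock SimpleIndex SmartIndex RemoteActor AbstractIndex object
FancyRecord sits at index 1.

1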